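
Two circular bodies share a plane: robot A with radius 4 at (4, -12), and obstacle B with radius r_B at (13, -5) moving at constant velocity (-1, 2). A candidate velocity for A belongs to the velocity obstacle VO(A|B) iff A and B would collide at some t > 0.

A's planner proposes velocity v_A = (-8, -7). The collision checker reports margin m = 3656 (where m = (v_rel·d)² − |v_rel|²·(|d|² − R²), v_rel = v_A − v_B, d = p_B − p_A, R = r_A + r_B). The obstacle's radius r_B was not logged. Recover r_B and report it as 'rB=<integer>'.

m = 3656
d = (9, 7);  v_rel = (-7, -9),  |v_rel|² = 130
v_rel×d = (-7)·(7) − (-9)·(9) = 32
since m = R²·130 − 32²:  R² = (1024 + 3656) / 130 = 36
R = √36 = 6  ⇒  r_B = 6 − 4 = 2

rB=2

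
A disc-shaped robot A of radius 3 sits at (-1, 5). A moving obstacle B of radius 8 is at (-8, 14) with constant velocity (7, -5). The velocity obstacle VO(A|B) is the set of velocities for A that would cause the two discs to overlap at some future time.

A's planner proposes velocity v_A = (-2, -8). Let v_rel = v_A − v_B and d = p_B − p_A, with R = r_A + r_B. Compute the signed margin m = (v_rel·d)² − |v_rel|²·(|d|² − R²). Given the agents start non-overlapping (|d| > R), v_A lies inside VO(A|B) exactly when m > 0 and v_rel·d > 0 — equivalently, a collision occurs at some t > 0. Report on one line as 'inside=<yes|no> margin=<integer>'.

d = (-7, 9),  |d|² = 130;  R = 3+8 = 11,  c = 130−11² = 9
v_rel = (-9, -3),  |v_rel|² = 90;  v_rel·d = (-9)·(-7) + (-3)·(9) = 36
90·t² − 72·t + 9 = 0  ⇒  m = 36² − 90·9 = 486
m = 486 > 0,  v_rel·d = 36 > 0  ⇒  inside

inside=yes margin=486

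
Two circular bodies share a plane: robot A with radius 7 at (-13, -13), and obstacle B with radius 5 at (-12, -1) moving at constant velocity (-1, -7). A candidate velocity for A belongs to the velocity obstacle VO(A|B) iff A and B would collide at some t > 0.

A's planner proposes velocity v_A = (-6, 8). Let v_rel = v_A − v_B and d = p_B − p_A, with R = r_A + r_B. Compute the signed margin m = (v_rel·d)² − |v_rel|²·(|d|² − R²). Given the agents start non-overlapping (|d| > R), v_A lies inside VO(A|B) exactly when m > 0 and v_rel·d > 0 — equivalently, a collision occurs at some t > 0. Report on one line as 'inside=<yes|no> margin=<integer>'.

d = (1, 12),  |d|² = 145;  R = 7+5 = 12,  c = 145−12² = 1
v_rel = (-5, 15),  |v_rel|² = 250;  v_rel·d = (-5)·(1) + (15)·(12) = 175
250·t² − 350·t + 1 = 0  ⇒  m = 175² − 250·1 = 30375
m = 30375 > 0,  v_rel·d = 175 > 0  ⇒  inside

inside=yes margin=30375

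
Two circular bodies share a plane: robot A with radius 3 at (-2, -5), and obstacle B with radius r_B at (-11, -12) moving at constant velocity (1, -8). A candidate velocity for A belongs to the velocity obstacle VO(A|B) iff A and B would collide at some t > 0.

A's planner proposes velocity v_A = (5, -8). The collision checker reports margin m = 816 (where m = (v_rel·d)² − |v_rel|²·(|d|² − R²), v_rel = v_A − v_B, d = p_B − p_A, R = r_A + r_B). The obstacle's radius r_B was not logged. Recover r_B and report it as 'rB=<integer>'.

m = 816
d = (-9, -7);  v_rel = (4, 0),  |v_rel|² = 16
v_rel×d = (4)·(-7) − (0)·(-9) = -28
since m = R²·16 − (-28)²:  R² = (784 + 816) / 16 = 100
R = √100 = 10  ⇒  r_B = 10 − 3 = 7

rB=7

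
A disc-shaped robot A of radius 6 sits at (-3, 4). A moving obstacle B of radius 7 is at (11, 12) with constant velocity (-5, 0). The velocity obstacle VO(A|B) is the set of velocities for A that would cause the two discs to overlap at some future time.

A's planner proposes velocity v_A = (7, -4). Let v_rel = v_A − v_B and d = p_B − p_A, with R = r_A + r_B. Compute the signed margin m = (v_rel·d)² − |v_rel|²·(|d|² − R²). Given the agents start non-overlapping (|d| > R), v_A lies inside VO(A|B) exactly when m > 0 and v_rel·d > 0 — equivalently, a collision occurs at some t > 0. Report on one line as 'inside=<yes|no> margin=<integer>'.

d = (14, 8),  |d|² = 260;  R = 6+7 = 13,  c = 260−13² = 91
v_rel = (12, -4),  |v_rel|² = 160;  v_rel·d = (12)·(14) + (-4)·(8) = 136
160·t² − 272·t + 91 = 0  ⇒  m = 136² − 160·91 = 3936
m = 3936 > 0,  v_rel·d = 136 > 0  ⇒  inside

inside=yes margin=3936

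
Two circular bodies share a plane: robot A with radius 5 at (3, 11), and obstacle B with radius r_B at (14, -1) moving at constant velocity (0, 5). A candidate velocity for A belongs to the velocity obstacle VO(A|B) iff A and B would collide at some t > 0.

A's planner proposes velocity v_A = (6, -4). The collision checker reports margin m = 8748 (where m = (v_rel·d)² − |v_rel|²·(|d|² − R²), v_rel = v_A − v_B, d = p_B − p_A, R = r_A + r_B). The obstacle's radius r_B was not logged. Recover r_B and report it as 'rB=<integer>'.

m = 8748
d = (11, -12);  v_rel = (6, -9),  |v_rel|² = 117
v_rel×d = (6)·(-12) − (-9)·(11) = 27
since m = R²·117 − 27²:  R² = (729 + 8748) / 117 = 81
R = √81 = 9  ⇒  r_B = 9 − 5 = 4

rB=4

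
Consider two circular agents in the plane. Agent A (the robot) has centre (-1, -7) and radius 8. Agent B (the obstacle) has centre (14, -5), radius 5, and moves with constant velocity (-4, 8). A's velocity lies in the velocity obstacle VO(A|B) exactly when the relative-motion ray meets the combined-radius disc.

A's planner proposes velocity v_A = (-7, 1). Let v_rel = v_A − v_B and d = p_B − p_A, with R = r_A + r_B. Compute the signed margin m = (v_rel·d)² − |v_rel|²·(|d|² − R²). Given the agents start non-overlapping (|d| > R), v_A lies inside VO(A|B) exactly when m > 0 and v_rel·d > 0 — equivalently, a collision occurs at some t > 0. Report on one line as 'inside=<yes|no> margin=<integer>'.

d = (15, 2),  |d|² = 229;  R = 8+5 = 13,  c = 229−13² = 60
v_rel = (-3, -7),  |v_rel|² = 58;  v_rel·d = (-3)·(15) + (-7)·(2) = -59
58·t² + 118·t + 60 = 0  ⇒  m = (-59)² − 58·60 = 1
m = 1 > 0,  v_rel·d = -59 < 0  ⇒  outside

inside=no margin=1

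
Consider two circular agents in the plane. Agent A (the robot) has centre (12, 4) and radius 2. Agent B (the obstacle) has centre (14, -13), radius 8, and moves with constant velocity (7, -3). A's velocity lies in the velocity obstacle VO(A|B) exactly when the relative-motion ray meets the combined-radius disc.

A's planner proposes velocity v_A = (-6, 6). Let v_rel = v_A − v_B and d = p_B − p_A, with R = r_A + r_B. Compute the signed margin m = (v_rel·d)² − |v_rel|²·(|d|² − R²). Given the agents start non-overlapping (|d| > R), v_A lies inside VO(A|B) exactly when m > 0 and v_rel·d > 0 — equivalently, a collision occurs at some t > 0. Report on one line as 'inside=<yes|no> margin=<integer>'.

d = (2, -17),  |d|² = 293;  R = 2+8 = 10,  c = 293−10² = 193
v_rel = (-13, 9),  |v_rel|² = 250;  v_rel·d = (-13)·(2) + (9)·(-17) = -179
250·t² + 358·t + 193 = 0  ⇒  m = (-179)² − 250·193 = -16209
m = -16209 < 0,  v_rel·d = -179 < 0  ⇒  outside

inside=no margin=-16209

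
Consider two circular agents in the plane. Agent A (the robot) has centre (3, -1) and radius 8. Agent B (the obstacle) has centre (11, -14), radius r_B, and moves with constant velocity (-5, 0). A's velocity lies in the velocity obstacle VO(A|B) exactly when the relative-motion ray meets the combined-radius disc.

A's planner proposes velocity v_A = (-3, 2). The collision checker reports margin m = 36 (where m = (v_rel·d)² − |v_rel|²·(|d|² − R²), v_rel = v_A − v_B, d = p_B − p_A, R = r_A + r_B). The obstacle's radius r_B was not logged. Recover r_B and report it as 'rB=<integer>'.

m = 36
d = (8, -13);  v_rel = (2, 2),  |v_rel|² = 8
v_rel×d = (2)·(-13) − (2)·(8) = -42
since m = R²·8 − (-42)²:  R² = (1764 + 36) / 8 = 225
R = √225 = 15  ⇒  r_B = 15 − 8 = 7

rB=7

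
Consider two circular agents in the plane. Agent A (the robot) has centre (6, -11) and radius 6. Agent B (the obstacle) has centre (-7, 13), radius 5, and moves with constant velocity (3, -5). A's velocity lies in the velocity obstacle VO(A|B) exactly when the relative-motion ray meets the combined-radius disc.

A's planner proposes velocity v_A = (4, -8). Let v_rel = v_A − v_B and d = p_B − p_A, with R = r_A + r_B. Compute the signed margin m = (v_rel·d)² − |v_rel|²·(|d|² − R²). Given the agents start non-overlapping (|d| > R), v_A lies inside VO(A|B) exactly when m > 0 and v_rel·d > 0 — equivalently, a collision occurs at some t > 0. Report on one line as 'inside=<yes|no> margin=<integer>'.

d = (-13, 24),  |d|² = 745;  R = 6+5 = 11,  c = 745−11² = 624
v_rel = (1, -3),  |v_rel|² = 10;  v_rel·d = (1)·(-13) + (-3)·(24) = -85
10·t² + 170·t + 624 = 0  ⇒  m = (-85)² − 10·624 = 985
m = 985 > 0,  v_rel·d = -85 < 0  ⇒  outside

inside=no margin=985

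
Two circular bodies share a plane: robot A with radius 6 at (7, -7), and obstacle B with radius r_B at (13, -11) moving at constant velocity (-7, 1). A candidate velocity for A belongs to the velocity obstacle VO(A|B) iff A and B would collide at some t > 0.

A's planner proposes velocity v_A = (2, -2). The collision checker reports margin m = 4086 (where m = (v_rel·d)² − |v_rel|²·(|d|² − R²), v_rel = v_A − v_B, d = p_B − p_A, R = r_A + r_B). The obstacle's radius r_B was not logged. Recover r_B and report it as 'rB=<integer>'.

m = 4086
d = (6, -4);  v_rel = (9, -3),  |v_rel|² = 90
v_rel×d = (9)·(-4) − (-3)·(6) = -18
since m = R²·90 − (-18)²:  R² = (324 + 4086) / 90 = 49
R = √49 = 7  ⇒  r_B = 7 − 6 = 1

rB=1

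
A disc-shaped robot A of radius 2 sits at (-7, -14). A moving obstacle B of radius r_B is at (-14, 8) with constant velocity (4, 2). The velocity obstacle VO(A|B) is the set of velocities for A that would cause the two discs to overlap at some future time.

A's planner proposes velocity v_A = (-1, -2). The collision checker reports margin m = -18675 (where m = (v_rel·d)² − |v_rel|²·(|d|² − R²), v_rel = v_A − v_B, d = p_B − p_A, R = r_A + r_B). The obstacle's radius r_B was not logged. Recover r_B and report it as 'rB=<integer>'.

m = -18675
d = (-7, 22);  v_rel = (-5, -4),  |v_rel|² = 41
v_rel×d = (-5)·(22) − (-4)·(-7) = -138
since m = R²·41 − (-138)²:  R² = (19044 + -18675) / 41 = 9
R = √9 = 3  ⇒  r_B = 3 − 2 = 1

rB=1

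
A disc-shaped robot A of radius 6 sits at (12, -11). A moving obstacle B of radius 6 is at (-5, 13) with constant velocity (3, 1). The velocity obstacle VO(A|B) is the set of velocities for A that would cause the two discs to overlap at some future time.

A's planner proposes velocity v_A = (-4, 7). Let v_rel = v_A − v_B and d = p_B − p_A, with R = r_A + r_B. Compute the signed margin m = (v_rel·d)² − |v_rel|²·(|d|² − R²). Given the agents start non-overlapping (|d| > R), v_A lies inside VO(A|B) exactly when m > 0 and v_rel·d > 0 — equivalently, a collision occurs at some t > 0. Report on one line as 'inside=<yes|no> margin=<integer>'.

d = (-17, 24),  |d|² = 865;  R = 6+6 = 12,  c = 865−12² = 721
v_rel = (-7, 6),  |v_rel|² = 85;  v_rel·d = (-7)·(-17) + (6)·(24) = 263
85·t² − 526·t + 721 = 0  ⇒  m = 263² − 85·721 = 7884
m = 7884 > 0,  v_rel·d = 263 > 0  ⇒  inside

inside=yes margin=7884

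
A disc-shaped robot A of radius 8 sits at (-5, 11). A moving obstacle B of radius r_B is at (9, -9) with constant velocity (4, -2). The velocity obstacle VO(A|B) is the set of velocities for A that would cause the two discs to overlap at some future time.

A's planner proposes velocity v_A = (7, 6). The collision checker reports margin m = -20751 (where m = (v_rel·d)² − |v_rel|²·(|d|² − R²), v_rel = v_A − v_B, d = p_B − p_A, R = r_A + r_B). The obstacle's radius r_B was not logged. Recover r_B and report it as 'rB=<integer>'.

m = -20751
d = (14, -20);  v_rel = (3, 8),  |v_rel|² = 73
v_rel×d = (3)·(-20) − (8)·(14) = -172
since m = R²·73 − (-172)²:  R² = (29584 + -20751) / 73 = 121
R = √121 = 11  ⇒  r_B = 11 − 8 = 3

rB=3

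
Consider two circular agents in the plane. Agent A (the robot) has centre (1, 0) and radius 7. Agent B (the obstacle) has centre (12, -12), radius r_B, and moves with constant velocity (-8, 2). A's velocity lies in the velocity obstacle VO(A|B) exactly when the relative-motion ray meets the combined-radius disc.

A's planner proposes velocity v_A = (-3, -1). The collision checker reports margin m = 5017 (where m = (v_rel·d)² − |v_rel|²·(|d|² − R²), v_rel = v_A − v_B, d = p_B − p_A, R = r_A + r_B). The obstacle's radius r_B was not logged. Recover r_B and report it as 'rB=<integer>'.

m = 5017
d = (11, -12);  v_rel = (5, -3),  |v_rel|² = 34
v_rel×d = (5)·(-12) − (-3)·(11) = -27
since m = R²·34 − (-27)²:  R² = (729 + 5017) / 34 = 169
R = √169 = 13  ⇒  r_B = 13 − 7 = 6

rB=6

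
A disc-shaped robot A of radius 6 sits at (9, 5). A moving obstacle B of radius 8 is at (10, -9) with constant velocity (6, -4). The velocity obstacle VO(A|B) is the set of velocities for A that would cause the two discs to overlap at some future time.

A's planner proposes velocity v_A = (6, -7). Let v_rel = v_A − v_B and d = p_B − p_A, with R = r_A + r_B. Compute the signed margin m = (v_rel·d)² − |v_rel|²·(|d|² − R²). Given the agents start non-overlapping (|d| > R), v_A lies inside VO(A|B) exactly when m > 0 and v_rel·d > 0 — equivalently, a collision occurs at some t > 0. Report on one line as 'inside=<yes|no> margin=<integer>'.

d = (1, -14),  |d|² = 197;  R = 6+8 = 14,  c = 197−14² = 1
v_rel = (0, -3),  |v_rel|² = 9;  v_rel·d = (0)·(1) + (-3)·(-14) = 42
9·t² − 84·t + 1 = 0  ⇒  m = 42² − 9·1 = 1755
m = 1755 > 0,  v_rel·d = 42 > 0  ⇒  inside

inside=yes margin=1755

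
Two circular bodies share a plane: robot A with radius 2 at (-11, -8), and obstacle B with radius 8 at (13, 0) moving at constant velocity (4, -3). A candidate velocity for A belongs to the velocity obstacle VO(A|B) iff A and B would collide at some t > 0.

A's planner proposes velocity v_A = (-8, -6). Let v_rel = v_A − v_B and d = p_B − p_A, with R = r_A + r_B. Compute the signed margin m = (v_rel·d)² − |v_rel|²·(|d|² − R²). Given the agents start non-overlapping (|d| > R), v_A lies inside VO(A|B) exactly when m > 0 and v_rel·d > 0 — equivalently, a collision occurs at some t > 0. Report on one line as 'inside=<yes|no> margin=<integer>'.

d = (24, 8),  |d|² = 640;  R = 2+8 = 10,  c = 640−10² = 540
v_rel = (-12, -3),  |v_rel|² = 153;  v_rel·d = (-12)·(24) + (-3)·(8) = -312
153·t² + 624·t + 540 = 0  ⇒  m = (-312)² − 153·540 = 14724
m = 14724 > 0,  v_rel·d = -312 < 0  ⇒  outside

inside=no margin=14724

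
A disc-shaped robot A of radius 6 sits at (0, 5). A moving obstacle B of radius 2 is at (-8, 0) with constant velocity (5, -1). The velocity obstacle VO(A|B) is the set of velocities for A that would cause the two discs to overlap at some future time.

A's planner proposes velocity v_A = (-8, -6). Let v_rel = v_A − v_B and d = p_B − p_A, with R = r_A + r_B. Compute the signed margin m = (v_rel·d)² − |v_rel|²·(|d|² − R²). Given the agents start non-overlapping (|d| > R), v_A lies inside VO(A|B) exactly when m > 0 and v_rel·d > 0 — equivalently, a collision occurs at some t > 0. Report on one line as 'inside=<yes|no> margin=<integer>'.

d = (-8, -5),  |d|² = 89;  R = 6+2 = 8,  c = 89−8² = 25
v_rel = (-13, -5),  |v_rel|² = 194;  v_rel·d = (-13)·(-8) + (-5)·(-5) = 129
194·t² − 258·t + 25 = 0  ⇒  m = 129² − 194·25 = 11791
m = 11791 > 0,  v_rel·d = 129 > 0  ⇒  inside

inside=yes margin=11791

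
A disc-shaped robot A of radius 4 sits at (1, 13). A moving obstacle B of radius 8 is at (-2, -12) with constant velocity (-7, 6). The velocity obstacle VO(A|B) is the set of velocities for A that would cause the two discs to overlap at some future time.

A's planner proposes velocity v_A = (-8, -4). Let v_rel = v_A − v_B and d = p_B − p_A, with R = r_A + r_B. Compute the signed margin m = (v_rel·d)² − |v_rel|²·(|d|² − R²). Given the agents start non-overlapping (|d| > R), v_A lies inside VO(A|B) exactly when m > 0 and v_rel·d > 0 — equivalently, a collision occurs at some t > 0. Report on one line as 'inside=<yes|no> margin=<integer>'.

d = (-3, -25),  |d|² = 634;  R = 4+8 = 12,  c = 634−12² = 490
v_rel = (-1, -10),  |v_rel|² = 101;  v_rel·d = (-1)·(-3) + (-10)·(-25) = 253
101·t² − 506·t + 490 = 0  ⇒  m = 253² − 101·490 = 14519
m = 14519 > 0,  v_rel·d = 253 > 0  ⇒  inside

inside=yes margin=14519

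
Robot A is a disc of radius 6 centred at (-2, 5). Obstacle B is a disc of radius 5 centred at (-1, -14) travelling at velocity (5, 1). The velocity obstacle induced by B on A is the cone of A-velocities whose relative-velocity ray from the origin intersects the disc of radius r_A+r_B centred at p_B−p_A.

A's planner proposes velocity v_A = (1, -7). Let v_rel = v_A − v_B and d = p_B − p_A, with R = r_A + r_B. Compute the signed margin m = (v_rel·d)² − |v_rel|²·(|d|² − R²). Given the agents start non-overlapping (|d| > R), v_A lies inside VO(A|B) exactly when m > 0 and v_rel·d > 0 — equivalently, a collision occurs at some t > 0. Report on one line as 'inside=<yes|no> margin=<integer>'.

d = (1, -19),  |d|² = 362;  R = 6+5 = 11,  c = 362−11² = 241
v_rel = (-4, -8),  |v_rel|² = 80;  v_rel·d = (-4)·(1) + (-8)·(-19) = 148
80·t² − 296·t + 241 = 0  ⇒  m = 148² − 80·241 = 2624
m = 2624 > 0,  v_rel·d = 148 > 0  ⇒  inside

inside=yes margin=2624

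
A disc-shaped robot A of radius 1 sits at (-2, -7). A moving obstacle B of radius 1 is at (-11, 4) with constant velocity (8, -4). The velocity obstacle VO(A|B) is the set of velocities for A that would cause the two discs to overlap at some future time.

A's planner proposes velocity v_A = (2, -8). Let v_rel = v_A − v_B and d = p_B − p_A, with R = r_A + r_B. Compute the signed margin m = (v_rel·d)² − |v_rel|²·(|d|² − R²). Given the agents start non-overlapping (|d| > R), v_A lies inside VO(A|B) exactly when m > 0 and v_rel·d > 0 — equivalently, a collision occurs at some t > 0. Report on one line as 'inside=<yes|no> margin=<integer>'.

d = (-9, 11),  |d|² = 202;  R = 1+1 = 2,  c = 202−2² = 198
v_rel = (-6, -4),  |v_rel|² = 52;  v_rel·d = (-6)·(-9) + (-4)·(11) = 10
52·t² − 20·t + 198 = 0  ⇒  m = 10² − 52·198 = -10196
m = -10196 < 0,  v_rel·d = 10 > 0  ⇒  outside

inside=no margin=-10196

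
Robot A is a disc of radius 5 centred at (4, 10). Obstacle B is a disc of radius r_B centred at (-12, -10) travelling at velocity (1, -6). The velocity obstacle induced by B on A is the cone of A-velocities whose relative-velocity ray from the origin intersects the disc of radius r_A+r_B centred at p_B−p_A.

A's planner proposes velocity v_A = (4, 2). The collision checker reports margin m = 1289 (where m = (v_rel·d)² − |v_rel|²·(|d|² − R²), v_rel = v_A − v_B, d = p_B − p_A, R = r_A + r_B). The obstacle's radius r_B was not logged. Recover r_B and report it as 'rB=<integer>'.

m = 1289
d = (-16, -20);  v_rel = (3, 8),  |v_rel|² = 73
v_rel×d = (3)·(-20) − (8)·(-16) = 68
since m = R²·73 − 68²:  R² = (4624 + 1289) / 73 = 81
R = √81 = 9  ⇒  r_B = 9 − 5 = 4

rB=4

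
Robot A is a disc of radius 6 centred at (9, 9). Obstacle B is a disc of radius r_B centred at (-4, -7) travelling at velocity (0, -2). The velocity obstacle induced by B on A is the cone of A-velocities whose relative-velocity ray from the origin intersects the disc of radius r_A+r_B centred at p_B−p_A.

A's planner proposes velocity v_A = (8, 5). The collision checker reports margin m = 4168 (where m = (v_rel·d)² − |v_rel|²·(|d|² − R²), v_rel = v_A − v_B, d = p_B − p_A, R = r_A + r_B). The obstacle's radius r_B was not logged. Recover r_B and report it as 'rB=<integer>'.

m = 4168
d = (-13, -16);  v_rel = (8, 7),  |v_rel|² = 113
v_rel×d = (8)·(-16) − (7)·(-13) = -37
since m = R²·113 − (-37)²:  R² = (1369 + 4168) / 113 = 49
R = √49 = 7  ⇒  r_B = 7 − 6 = 1

rB=1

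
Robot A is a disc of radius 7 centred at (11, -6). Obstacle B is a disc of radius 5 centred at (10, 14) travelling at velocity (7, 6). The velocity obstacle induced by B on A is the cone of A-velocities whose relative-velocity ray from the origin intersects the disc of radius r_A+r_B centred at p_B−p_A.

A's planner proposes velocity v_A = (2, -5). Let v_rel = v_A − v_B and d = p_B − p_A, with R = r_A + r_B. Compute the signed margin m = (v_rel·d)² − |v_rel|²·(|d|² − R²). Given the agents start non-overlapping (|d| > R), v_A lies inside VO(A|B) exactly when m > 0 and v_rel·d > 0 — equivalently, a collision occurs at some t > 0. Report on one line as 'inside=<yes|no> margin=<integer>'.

d = (-1, 20),  |d|² = 401;  R = 7+5 = 12,  c = 401−12² = 257
v_rel = (-5, -11),  |v_rel|² = 146;  v_rel·d = (-5)·(-1) + (-11)·(20) = -215
146·t² + 430·t + 257 = 0  ⇒  m = (-215)² − 146·257 = 8703
m = 8703 > 0,  v_rel·d = -215 < 0  ⇒  outside

inside=no margin=8703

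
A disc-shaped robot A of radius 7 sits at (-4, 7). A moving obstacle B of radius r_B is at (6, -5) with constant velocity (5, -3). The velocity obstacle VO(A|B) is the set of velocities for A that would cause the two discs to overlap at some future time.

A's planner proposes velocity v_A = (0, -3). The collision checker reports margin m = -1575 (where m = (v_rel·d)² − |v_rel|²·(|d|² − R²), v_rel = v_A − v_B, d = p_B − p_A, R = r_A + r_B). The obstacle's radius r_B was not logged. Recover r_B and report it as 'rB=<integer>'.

m = -1575
d = (10, -12);  v_rel = (-5, 0),  |v_rel|² = 25
v_rel×d = (-5)·(-12) − (0)·(10) = 60
since m = R²·25 − 60²:  R² = (3600 + -1575) / 25 = 81
R = √81 = 9  ⇒  r_B = 9 − 7 = 2

rB=2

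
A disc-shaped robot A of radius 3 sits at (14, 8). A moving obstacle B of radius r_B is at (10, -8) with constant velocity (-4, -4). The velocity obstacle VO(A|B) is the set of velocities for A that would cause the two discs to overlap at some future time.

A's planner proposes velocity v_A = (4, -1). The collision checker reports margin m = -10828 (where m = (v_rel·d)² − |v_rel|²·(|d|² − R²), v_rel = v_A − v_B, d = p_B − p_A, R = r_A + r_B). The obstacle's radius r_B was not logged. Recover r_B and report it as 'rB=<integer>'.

m = -10828
d = (-4, -16);  v_rel = (8, 3),  |v_rel|² = 73
v_rel×d = (8)·(-16) − (3)·(-4) = -116
since m = R²·73 − (-116)²:  R² = (13456 + -10828) / 73 = 36
R = √36 = 6  ⇒  r_B = 6 − 3 = 3

rB=3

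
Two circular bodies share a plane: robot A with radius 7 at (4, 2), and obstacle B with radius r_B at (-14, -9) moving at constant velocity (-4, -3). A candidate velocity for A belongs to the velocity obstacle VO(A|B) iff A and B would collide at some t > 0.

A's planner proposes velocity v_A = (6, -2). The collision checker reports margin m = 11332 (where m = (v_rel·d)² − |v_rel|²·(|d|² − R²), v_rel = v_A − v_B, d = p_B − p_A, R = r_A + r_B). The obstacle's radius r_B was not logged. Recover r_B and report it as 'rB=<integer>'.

m = 11332
d = (-18, -11);  v_rel = (10, 1),  |v_rel|² = 101
v_rel×d = (10)·(-11) − (1)·(-18) = -92
since m = R²·101 − (-92)²:  R² = (8464 + 11332) / 101 = 196
R = √196 = 14  ⇒  r_B = 14 − 7 = 7

rB=7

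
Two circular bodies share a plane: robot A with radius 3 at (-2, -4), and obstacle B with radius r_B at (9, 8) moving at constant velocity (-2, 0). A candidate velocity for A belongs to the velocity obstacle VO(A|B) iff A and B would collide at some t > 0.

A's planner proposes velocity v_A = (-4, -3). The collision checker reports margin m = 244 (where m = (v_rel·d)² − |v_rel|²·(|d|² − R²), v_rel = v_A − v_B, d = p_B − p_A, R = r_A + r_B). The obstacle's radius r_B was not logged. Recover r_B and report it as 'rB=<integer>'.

m = 244
d = (11, 12);  v_rel = (-2, -3),  |v_rel|² = 13
v_rel×d = (-2)·(12) − (-3)·(11) = 9
since m = R²·13 − 9²:  R² = (81 + 244) / 13 = 25
R = √25 = 5  ⇒  r_B = 5 − 3 = 2

rB=2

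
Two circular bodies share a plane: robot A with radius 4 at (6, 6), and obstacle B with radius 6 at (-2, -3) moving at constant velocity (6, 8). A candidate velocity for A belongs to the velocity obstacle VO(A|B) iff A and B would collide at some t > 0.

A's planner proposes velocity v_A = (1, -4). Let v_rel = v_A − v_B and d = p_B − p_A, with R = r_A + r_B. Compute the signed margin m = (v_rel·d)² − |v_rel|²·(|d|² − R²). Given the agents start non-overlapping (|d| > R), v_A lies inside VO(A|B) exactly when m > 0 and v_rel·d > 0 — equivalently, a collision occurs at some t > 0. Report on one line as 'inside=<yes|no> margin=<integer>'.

d = (-8, -9),  |d|² = 145;  R = 4+6 = 10,  c = 145−10² = 45
v_rel = (-5, -12),  |v_rel|² = 169;  v_rel·d = (-5)·(-8) + (-12)·(-9) = 148
169·t² − 296·t + 45 = 0  ⇒  m = 148² − 169·45 = 14299
m = 14299 > 0,  v_rel·d = 148 > 0  ⇒  inside

inside=yes margin=14299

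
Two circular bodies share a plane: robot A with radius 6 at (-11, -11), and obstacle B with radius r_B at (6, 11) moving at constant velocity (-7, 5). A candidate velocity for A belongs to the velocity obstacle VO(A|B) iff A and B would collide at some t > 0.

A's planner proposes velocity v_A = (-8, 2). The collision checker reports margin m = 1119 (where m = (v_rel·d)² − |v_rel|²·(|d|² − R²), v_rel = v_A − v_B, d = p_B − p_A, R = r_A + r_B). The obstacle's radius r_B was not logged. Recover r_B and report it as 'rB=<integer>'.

m = 1119
d = (17, 22);  v_rel = (-1, -3),  |v_rel|² = 10
v_rel×d = (-1)·(22) − (-3)·(17) = 29
since m = R²·10 − 29²:  R² = (841 + 1119) / 10 = 196
R = √196 = 14  ⇒  r_B = 14 − 6 = 8

rB=8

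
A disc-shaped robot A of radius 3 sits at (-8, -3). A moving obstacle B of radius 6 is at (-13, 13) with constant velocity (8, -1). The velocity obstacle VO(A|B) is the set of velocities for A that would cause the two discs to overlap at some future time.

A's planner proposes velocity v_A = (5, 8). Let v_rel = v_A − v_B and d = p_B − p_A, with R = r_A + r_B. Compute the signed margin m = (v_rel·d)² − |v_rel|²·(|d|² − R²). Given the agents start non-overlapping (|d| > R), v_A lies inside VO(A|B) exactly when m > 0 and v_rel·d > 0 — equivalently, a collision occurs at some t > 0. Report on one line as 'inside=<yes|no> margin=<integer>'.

d = (-5, 16),  |d|² = 281;  R = 3+6 = 9,  c = 281−9² = 200
v_rel = (-3, 9),  |v_rel|² = 90;  v_rel·d = (-3)·(-5) + (9)·(16) = 159
90·t² − 318·t + 200 = 0  ⇒  m = 159² − 90·200 = 7281
m = 7281 > 0,  v_rel·d = 159 > 0  ⇒  inside

inside=yes margin=7281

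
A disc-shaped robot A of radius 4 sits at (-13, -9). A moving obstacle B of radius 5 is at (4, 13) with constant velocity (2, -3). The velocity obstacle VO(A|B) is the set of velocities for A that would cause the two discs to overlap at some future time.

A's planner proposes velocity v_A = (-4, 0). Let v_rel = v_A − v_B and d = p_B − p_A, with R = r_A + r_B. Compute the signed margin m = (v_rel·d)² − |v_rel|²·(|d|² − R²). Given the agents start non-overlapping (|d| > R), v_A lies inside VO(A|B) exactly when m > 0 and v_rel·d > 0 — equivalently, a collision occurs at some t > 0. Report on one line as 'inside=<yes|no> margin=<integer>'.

d = (17, 22),  |d|² = 773;  R = 4+5 = 9,  c = 773−9² = 692
v_rel = (-6, 3),  |v_rel|² = 45;  v_rel·d = (-6)·(17) + (3)·(22) = -36
45·t² + 72·t + 692 = 0  ⇒  m = (-36)² − 45·692 = -29844
m = -29844 < 0,  v_rel·d = -36 < 0  ⇒  outside

inside=no margin=-29844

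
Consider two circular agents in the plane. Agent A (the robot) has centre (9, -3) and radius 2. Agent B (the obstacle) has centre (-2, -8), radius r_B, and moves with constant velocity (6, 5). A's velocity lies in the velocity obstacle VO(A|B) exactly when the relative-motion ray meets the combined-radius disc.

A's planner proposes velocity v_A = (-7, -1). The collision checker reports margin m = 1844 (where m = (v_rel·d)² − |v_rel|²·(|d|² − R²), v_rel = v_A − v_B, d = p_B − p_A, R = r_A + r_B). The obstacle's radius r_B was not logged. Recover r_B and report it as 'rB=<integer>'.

m = 1844
d = (-11, -5);  v_rel = (-13, -6),  |v_rel|² = 205
v_rel×d = (-13)·(-5) − (-6)·(-11) = -1
since m = R²·205 − (-1)²:  R² = (1 + 1844) / 205 = 9
R = √9 = 3  ⇒  r_B = 3 − 2 = 1

rB=1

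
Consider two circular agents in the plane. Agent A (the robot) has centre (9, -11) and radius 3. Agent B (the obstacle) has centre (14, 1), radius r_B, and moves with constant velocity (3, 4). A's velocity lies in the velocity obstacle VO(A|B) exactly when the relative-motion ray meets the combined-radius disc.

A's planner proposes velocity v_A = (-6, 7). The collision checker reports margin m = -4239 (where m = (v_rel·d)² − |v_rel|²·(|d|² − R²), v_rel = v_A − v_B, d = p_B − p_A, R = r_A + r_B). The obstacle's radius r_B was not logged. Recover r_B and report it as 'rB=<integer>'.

m = -4239
d = (5, 12);  v_rel = (-9, 3),  |v_rel|² = 90
v_rel×d = (-9)·(12) − (3)·(5) = -123
since m = R²·90 − (-123)²:  R² = (15129 + -4239) / 90 = 121
R = √121 = 11  ⇒  r_B = 11 − 3 = 8

rB=8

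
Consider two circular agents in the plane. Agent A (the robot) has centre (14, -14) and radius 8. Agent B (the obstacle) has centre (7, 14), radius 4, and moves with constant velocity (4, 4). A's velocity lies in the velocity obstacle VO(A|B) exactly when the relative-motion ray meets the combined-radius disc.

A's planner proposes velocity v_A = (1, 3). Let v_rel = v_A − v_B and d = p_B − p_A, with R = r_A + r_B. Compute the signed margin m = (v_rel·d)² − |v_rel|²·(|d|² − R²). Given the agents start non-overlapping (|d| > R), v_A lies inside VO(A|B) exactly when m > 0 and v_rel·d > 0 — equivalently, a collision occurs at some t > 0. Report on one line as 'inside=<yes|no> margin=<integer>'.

d = (-7, 28),  |d|² = 833;  R = 8+4 = 12,  c = 833−12² = 689
v_rel = (-3, -1),  |v_rel|² = 10;  v_rel·d = (-3)·(-7) + (-1)·(28) = -7
10·t² + 14·t + 689 = 0  ⇒  m = (-7)² − 10·689 = -6841
m = -6841 < 0,  v_rel·d = -7 < 0  ⇒  outside

inside=no margin=-6841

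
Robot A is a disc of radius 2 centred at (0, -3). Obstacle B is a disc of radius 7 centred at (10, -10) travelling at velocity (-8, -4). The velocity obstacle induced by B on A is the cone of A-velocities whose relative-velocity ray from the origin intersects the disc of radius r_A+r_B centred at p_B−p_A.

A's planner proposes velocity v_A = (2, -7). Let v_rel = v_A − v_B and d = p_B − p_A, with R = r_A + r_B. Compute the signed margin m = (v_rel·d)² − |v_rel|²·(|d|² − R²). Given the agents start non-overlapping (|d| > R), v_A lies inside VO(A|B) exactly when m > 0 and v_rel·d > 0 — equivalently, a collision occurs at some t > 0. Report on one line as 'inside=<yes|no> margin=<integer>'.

d = (10, -7),  |d|² = 149;  R = 2+7 = 9,  c = 149−9² = 68
v_rel = (10, -3),  |v_rel|² = 109;  v_rel·d = (10)·(10) + (-3)·(-7) = 121
109·t² − 242·t + 68 = 0  ⇒  m = 121² − 109·68 = 7229
m = 7229 > 0,  v_rel·d = 121 > 0  ⇒  inside

inside=yes margin=7229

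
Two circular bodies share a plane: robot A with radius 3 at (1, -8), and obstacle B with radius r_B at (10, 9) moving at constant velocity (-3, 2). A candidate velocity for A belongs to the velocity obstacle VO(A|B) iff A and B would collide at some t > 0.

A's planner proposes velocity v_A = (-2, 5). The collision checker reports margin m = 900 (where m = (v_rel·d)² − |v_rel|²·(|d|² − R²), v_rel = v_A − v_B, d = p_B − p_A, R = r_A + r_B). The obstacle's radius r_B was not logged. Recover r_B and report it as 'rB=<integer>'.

m = 900
d = (9, 17);  v_rel = (1, 3),  |v_rel|² = 10
v_rel×d = (1)·(17) − (3)·(9) = -10
since m = R²·10 − (-10)²:  R² = (100 + 900) / 10 = 100
R = √100 = 10  ⇒  r_B = 10 − 3 = 7

rB=7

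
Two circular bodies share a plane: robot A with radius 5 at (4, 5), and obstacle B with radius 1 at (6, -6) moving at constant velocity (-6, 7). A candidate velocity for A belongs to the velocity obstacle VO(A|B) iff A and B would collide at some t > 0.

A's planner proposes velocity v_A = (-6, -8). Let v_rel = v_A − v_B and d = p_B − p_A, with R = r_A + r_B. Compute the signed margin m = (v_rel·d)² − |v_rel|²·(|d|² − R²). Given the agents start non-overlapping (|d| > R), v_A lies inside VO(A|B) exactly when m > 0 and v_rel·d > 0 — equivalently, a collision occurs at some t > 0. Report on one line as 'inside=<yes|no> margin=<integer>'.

d = (2, -11),  |d|² = 125;  R = 5+1 = 6,  c = 125−6² = 89
v_rel = (0, -15),  |v_rel|² = 225;  v_rel·d = (0)·(2) + (-15)·(-11) = 165
225·t² − 330·t + 89 = 0  ⇒  m = 165² − 225·89 = 7200
m = 7200 > 0,  v_rel·d = 165 > 0  ⇒  inside

inside=yes margin=7200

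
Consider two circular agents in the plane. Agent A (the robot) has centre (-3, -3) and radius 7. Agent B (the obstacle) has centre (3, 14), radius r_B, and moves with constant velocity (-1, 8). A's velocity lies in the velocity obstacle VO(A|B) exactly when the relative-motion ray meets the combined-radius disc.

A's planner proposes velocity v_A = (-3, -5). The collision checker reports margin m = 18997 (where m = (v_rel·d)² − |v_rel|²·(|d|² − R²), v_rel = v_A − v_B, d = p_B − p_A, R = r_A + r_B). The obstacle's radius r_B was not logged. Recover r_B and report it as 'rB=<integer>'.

m = 18997
d = (6, 17);  v_rel = (-2, -13),  |v_rel|² = 173
v_rel×d = (-2)·(17) − (-13)·(6) = 44
since m = R²·173 − 44²:  R² = (1936 + 18997) / 173 = 121
R = √121 = 11  ⇒  r_B = 11 − 7 = 4

rB=4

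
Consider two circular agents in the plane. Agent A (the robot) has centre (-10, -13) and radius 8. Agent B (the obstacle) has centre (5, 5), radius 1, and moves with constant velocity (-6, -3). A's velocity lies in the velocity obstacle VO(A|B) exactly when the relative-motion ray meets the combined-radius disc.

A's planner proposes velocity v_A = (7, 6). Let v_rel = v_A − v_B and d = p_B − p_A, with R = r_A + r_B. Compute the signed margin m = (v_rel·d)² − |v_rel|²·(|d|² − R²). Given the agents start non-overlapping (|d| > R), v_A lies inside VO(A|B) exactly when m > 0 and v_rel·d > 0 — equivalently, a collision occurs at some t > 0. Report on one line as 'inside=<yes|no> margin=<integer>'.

d = (15, 18),  |d|² = 549;  R = 8+1 = 9,  c = 549−9² = 468
v_rel = (13, 9),  |v_rel|² = 250;  v_rel·d = (13)·(15) + (9)·(18) = 357
250·t² − 714·t + 468 = 0  ⇒  m = 357² − 250·468 = 10449
m = 10449 > 0,  v_rel·d = 357 > 0  ⇒  inside

inside=yes margin=10449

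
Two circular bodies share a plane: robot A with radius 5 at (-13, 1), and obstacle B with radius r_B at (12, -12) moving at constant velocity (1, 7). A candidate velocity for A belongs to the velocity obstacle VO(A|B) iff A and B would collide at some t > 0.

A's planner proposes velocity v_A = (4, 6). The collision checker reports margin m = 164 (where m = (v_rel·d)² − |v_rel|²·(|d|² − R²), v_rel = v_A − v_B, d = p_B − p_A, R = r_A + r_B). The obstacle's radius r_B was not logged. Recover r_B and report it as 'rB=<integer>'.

m = 164
d = (25, -13);  v_rel = (3, -1),  |v_rel|² = 10
v_rel×d = (3)·(-13) − (-1)·(25) = -14
since m = R²·10 − (-14)²:  R² = (196 + 164) / 10 = 36
R = √36 = 6  ⇒  r_B = 6 − 5 = 1

rB=1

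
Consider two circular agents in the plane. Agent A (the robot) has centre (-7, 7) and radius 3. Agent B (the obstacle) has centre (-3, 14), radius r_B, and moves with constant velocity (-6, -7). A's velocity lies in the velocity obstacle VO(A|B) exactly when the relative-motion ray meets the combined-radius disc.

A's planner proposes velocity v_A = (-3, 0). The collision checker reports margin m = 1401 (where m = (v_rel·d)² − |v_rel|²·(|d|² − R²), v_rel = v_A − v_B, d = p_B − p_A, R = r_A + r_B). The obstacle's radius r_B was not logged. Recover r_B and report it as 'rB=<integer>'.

m = 1401
d = (4, 7);  v_rel = (3, 7),  |v_rel|² = 58
v_rel×d = (3)·(7) − (7)·(4) = -7
since m = R²·58 − (-7)²:  R² = (49 + 1401) / 58 = 25
R = √25 = 5  ⇒  r_B = 5 − 3 = 2

rB=2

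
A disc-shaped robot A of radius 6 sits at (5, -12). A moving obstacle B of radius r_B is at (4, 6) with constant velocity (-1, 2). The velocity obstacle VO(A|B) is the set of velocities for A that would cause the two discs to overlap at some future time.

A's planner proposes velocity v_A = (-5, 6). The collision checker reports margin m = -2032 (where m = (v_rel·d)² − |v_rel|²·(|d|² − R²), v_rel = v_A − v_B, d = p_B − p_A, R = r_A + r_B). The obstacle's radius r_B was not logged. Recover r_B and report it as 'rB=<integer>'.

m = -2032
d = (-1, 18);  v_rel = (-4, 4),  |v_rel|² = 32
v_rel×d = (-4)·(18) − (4)·(-1) = -68
since m = R²·32 − (-68)²:  R² = (4624 + -2032) / 32 = 81
R = √81 = 9  ⇒  r_B = 9 − 6 = 3

rB=3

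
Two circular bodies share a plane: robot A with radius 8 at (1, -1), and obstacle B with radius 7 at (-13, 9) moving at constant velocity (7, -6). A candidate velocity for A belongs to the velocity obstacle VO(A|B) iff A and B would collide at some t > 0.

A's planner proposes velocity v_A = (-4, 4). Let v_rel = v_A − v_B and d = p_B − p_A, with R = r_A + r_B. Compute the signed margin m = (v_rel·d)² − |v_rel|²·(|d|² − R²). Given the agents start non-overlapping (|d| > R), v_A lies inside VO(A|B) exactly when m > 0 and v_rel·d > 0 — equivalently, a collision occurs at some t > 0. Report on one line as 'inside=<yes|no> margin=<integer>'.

d = (-14, 10),  |d|² = 296;  R = 8+7 = 15,  c = 296−15² = 71
v_rel = (-11, 10),  |v_rel|² = 221;  v_rel·d = (-11)·(-14) + (10)·(10) = 254
221·t² − 508·t + 71 = 0  ⇒  m = 254² − 221·71 = 48825
m = 48825 > 0,  v_rel·d = 254 > 0  ⇒  inside

inside=yes margin=48825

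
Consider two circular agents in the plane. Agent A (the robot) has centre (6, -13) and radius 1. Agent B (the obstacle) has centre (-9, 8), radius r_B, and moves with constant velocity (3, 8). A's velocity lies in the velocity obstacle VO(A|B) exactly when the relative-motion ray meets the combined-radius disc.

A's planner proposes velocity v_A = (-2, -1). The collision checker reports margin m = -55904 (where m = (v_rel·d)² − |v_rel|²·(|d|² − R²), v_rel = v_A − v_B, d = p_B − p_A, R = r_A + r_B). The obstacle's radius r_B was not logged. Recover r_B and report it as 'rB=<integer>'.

m = -55904
d = (-15, 21);  v_rel = (-5, -9),  |v_rel|² = 106
v_rel×d = (-5)·(21) − (-9)·(-15) = -240
since m = R²·106 − (-240)²:  R² = (57600 + -55904) / 106 = 16
R = √16 = 4  ⇒  r_B = 4 − 1 = 3

rB=3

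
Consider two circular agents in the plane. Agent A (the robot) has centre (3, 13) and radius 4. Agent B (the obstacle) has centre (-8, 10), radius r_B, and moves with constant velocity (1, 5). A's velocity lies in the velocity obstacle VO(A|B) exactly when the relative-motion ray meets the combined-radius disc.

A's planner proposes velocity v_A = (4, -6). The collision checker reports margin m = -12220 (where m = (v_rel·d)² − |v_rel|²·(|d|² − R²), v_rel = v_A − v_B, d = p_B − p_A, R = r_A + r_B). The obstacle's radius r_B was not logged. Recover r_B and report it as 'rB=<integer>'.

m = -12220
d = (-11, -3);  v_rel = (3, -11),  |v_rel|² = 130
v_rel×d = (3)·(-3) − (-11)·(-11) = -130
since m = R²·130 − (-130)²:  R² = (16900 + -12220) / 130 = 36
R = √36 = 6  ⇒  r_B = 6 − 4 = 2

rB=2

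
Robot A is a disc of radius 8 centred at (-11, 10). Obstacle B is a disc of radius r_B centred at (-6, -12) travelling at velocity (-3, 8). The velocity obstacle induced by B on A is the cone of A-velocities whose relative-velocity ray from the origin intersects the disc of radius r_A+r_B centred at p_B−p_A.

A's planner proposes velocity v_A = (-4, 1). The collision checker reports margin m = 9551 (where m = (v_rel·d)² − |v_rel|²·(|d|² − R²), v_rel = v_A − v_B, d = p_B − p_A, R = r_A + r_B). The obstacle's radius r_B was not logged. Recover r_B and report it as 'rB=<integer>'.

m = 9551
d = (5, -22);  v_rel = (-1, -7),  |v_rel|² = 50
v_rel×d = (-1)·(-22) − (-7)·(5) = 57
since m = R²·50 − 57²:  R² = (3249 + 9551) / 50 = 256
R = √256 = 16  ⇒  r_B = 16 − 8 = 8

rB=8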